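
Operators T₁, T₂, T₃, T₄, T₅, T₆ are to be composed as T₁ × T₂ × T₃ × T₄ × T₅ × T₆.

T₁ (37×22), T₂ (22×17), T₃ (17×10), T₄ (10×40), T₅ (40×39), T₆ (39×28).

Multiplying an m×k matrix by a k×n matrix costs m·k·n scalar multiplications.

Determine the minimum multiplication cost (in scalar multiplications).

Adjacent pairs: T₁T₂ = 37·22·17 = 13838; T₂T₃ = 22·17·10 = 3740; T₃T₄ = 17·10·40 = 6800; T₄T₅ = 10·40·39 = 15600; T₅T₆ = 40·39·28 = 43680.
Length 3: T₁..T₃: k=1: 0+3740+37·22·10=11880; k=2: 13838+0+37·17·10=20128 → min 11880 | T₂..T₄: k=2: 0+6800+22·17·40=21760; k=3: 3740+0+22·10·40=12540 → min 12540 | T₃..T₅: k=3: 0+15600+17·10·39=22230; k=4: 6800+0+17·40·39=33320 → min 22230 | T₄..T₆: k=4: 0+43680+10·40·28=54880; k=5: 15600+0+10·39·28=26520 → min 26520.
Length 4: T₁..T₄: k=1: 0+12540+37·22·40=45100; k=2: 13838+6800+37·17·40=45798; k=3: 11880+0+37·10·40=26680 → min 26680 | T₂..T₅: k=2: 0+22230+22·17·39=36816; k=3: 3740+15600+22·10·39=27920; k=4: 12540+0+22·40·39=46860 → min 27920 | T₃..T₆: k=3: 0+26520+17·10·28=31280; k=4: 6800+43680+17·40·28=69520; k=5: 22230+0+17·39·28=40794 → min 31280.
Length 5: T₁..T₅: k=1: 0+27920+37·22·39=59666; k=2: 13838+22230+37·17·39=60599; k=3: 11880+15600+37·10·39=41910; k=4: 26680+0+37·40·39=84400 → min 41910 | T₂..T₆: k=2: 0+31280+22·17·28=41752; k=3: 3740+26520+22·10·28=36420; k=4: 12540+43680+22·40·28=80860; k=5: 27920+0+22·39·28=51944 → min 36420.
Length 6: T₁..T₆: k=1: 0+36420+37·22·28=59212; k=2: 13838+31280+37·17·28=62730; k=3: 11880+26520+37·10·28=48760; k=4: 26680+43680+37·40·28=111800; k=5: 41910+0+37·39·28=82314 → min 48760.
Optimal order: ((T₁ × (T₂ × T₃)) × ((T₄ × T₅) × T₆)) with cost 48760.

48760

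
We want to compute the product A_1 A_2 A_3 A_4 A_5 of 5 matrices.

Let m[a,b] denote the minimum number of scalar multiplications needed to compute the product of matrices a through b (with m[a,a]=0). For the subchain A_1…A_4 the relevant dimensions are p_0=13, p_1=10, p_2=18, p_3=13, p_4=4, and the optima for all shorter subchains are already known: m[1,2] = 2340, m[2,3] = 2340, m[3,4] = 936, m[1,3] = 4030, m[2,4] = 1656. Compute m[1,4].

2176

m[1,4] = min over k∈[1,3] of m[1,k]+m[k+1,4]+p_{0}·p_k·p_{4}.
k=1: 0 + 1656 + 13·10·4 = 2176; k=2: 2340 + 936 + 13·18·4 = 4212; k=3: 4030 + 0 + 13·13·4 = 4706.
Minimum: 2176 at k=1.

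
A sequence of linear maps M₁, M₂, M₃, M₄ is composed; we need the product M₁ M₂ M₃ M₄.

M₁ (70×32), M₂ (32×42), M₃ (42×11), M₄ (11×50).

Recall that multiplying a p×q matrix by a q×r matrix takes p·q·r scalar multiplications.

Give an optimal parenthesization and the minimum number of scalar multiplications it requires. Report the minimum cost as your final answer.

Adjacent pairs: M₁M₂ = 70·32·42 = 94080; M₂M₃ = 32·42·11 = 14784; M₃M₄ = 42·11·50 = 23100.
Length 3: M₁..M₃: k=1: 0+14784+70·32·11=39424; k=2: 94080+0+70·42·11=126420 → min 39424 | M₂..M₄: k=2: 0+23100+32·42·50=90300; k=3: 14784+0+32·11·50=32384 → min 32384.
Length 4: M₁..M₄: k=1: 0+32384+70·32·50=144384; k=2: 94080+23100+70·42·50=264180; k=3: 39424+0+70·11·50=77924 → min 77924.
Optimal parenthesization: ((M₁ (M₂ M₃)) M₄) with cost 77924.

77924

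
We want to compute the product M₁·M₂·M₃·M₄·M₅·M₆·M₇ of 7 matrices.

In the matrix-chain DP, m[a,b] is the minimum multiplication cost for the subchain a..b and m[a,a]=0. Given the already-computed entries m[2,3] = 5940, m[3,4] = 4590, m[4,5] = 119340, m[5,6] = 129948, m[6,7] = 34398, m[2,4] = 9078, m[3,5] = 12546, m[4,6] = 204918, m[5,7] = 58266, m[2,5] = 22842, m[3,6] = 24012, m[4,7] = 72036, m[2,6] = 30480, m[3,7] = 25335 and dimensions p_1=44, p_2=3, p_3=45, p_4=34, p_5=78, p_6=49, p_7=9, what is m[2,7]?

26523

m[2,7] = min over k∈[2,6] of m[2,k]+m[k+1,7]+p_{1}·p_k·p_{7}.
k=2: 0 + 25335 + 44·3·9 = 26523; k=3: 5940 + 72036 + 44·45·9 = 95796; k=4: 9078 + 58266 + 44·34·9 = 80808; k=5: 22842 + 34398 + 44·78·9 = 88128; k=6: 30480 + 0 + 44·49·9 = 49884.
Minimum: 26523 at k=2.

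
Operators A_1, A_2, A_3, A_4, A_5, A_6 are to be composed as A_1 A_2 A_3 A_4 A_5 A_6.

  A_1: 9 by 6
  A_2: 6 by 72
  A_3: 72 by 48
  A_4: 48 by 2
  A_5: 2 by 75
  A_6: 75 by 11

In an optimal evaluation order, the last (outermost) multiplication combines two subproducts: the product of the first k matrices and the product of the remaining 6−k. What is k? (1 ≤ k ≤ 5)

4

Adjacent pairs: A_1A_2 = 9·6·72 = 3888; A_2A_3 = 6·72·48 = 20736; A_3A_4 = 72·48·2 = 6912; A_4A_5 = 48·2·75 = 7200; A_5A_6 = 2·75·11 = 1650.
Length 3: A_1..A_3: k=1: 0+20736+9·6·48=23328; k=2: 3888+0+9·72·48=34992 → min 23328 | A_2..A_4: k=2: 0+6912+6·72·2=7776; k=3: 20736+0+6·48·2=21312 → min 7776 | A_3..A_5: k=3: 0+7200+72·48·75=266400; k=4: 6912+0+72·2·75=17712 → min 17712 | A_4..A_6: k=4: 0+1650+48·2·11=2706; k=5: 7200+0+48·75·11=46800 → min 2706.
Length 4: A_1..A_4: k=1: 0+7776+9·6·2=7884; k=2: 3888+6912+9·72·2=12096; k=3: 23328+0+9·48·2=24192 → min 7884 | A_2..A_5: k=2: 0+17712+6·72·75=50112; k=3: 20736+7200+6·48·75=49536; k=4: 7776+0+6·2·75=8676 → min 8676 | A_3..A_6: k=3: 0+2706+72·48·11=40722; k=4: 6912+1650+72·2·11=10146; k=5: 17712+0+72·75·11=77112 → min 10146.
Length 5: A_1..A_5: k=1: 0+8676+9·6·75=12726; k=2: 3888+17712+9·72·75=70200; k=3: 23328+7200+9·48·75=62928; k=4: 7884+0+9·2·75=9234 → min 9234 | A_2..A_6: k=2: 0+10146+6·72·11=14898; k=3: 20736+2706+6·48·11=26610; k=4: 7776+1650+6·2·11=9558; k=5: 8676+0+6·75·11=13626 → min 9558.
Top-level splits: k=1: (A_1..A_1)·(A_2..A_6) → 0+9558+9·6·11 = 10152; k=2: (A_1..A_2)·(A_3..A_6) → 3888+10146+9·72·11 = 21162; k=3: (A_1..A_3)·(A_4..A_6) → 23328+2706+9·48·11 = 30786; k=4: (A_1..A_4)·(A_5..A_6) → 7884+1650+9·2·11 = 9732; k=5: (A_1..A_5)·(A_6..A_6) → 9234+0+9·75·11 = 16659.
Best split is after A_4, i.e. k = 4.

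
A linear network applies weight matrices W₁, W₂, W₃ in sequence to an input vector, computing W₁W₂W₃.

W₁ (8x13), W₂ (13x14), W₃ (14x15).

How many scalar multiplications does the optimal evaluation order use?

3136

Order (W₁(W₂W₃)): (W₂W₃): 13×14 by 14×15 → 13×15, cost 13·14·15 = 2730; (W₁(W₂W₃)): 8×13 by 13×15 → 8×15, cost 8·13·15 = 1560; cumulative 4290. Total 4290.
Order ((W₁W₂)W₃): (W₁W₂): 8×13 by 13×14 → 8×14, cost 8·13·14 = 1456; ((W₁W₂)W₃): 8×14 by 14×15 → 8×15, cost 8·14·15 = 1680; cumulative 3136. Total 3136.
Minimum: 3136.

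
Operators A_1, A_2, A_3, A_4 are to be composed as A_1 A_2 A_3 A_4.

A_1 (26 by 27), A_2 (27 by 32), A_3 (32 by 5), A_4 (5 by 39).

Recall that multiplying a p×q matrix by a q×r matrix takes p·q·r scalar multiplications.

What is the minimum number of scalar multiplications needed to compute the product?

12900

Adjacent pairs: A_1A_2 = 26·27·32 = 22464; A_2A_3 = 27·32·5 = 4320; A_3A_4 = 32·5·39 = 6240.
Length 3: A_1..A_3: k=1: 0+4320+26·27·5=7830; k=2: 22464+0+26·32·5=26624 → min 7830 | A_2..A_4: k=2: 0+6240+27·32·39=39936; k=3: 4320+0+27·5·39=9585 → min 9585.
Length 4: A_1..A_4: k=1: 0+9585+26·27·39=36963; k=2: 22464+6240+26·32·39=61152; k=3: 7830+0+26·5·39=12900 → min 12900.
Optimal order: ((A_1 (A_2 A_3)) A_4) with cost 12900.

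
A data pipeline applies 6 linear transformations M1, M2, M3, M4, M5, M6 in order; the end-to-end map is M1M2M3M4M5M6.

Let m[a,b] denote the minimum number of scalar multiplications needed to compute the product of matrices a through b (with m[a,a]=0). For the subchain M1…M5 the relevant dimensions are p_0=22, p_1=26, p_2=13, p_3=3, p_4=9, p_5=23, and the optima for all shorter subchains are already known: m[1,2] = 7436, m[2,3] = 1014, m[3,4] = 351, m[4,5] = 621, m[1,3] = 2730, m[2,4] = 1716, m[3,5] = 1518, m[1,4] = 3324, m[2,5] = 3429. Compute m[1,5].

m[1,5] = min over k∈[1,4] of m[1,k]+m[k+1,5]+p_{0}·p_k·p_{5}.
k=1: 0 + 3429 + 22·26·23 = 16585; k=2: 7436 + 1518 + 22·13·23 = 15532; k=3: 2730 + 621 + 22·3·23 = 4869; k=4: 3324 + 0 + 22·9·23 = 7878.
Minimum: 4869 at k=3.

4869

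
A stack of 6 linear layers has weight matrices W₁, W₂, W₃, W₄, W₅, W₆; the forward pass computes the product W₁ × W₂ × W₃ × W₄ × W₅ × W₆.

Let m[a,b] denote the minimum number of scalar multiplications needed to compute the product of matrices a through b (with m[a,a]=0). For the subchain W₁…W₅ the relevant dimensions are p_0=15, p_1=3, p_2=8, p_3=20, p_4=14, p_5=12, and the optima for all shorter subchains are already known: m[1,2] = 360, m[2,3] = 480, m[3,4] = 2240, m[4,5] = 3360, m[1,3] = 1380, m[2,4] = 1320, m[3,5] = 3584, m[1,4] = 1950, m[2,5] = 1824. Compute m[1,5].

m[1,5] = min over k∈[1,4] of m[1,k]+m[k+1,5]+p_{0}·p_k·p_{5}.
k=1: 0 + 1824 + 15·3·12 = 2364; k=2: 360 + 3584 + 15·8·12 = 5384; k=3: 1380 + 3360 + 15·20·12 = 8340; k=4: 1950 + 0 + 15·14·12 = 4470.
Minimum: 2364 at k=1.

2364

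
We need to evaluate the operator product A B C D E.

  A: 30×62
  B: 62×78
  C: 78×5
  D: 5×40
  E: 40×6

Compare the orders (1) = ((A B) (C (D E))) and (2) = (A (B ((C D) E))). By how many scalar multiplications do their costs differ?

88164

Order (1) = ((A B) (C (D E))): (A B): 30×62 by 62×78 → 30×78, cost 30·62·78 = 145080; (D E): 5×40 by 40×6 → 5×6, cost 5·40·6 = 1200; (C (D E)): 78×5 by 5×6 → 78×6, cost 78·5·6 = 2340; cumulative 3540; ((A B) (C (D E))): 30×78 by 78×6 → 30×6, cost 30·78·6 = 14040; cumulative 162660. Total 162660.
Order (2) = (A (B ((C D) E))): (C D): 78×5 by 5×40 → 78×40, cost 78·5·40 = 15600; ((C D) E): 78×40 by 40×6 → 78×6, cost 78·40·6 = 18720; cumulative 34320; (B ((C D) E)): 62×78 by 78×6 → 62×6, cost 62·78·6 = 29016; cumulative 63336; (A (B ((C D) E))): 30×62 by 62×6 → 30×6, cost 30·62·6 = 11160; cumulative 74496. Total 74496.
Difference: |162660 − 74496| = 88164.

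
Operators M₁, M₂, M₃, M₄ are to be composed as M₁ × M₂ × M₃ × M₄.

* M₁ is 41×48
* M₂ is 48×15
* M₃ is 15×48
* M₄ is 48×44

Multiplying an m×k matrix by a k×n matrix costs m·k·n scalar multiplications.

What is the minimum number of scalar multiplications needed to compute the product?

88260

Adjacent pairs: M₁M₂ = 41·48·15 = 29520; M₂M₃ = 48·15·48 = 34560; M₃M₄ = 15·48·44 = 31680.
Length 3: M₁..M₃: k=1: 0+34560+41·48·48=129024; k=2: 29520+0+41·15·48=59040 → min 59040 | M₂..M₄: k=2: 0+31680+48·15·44=63360; k=3: 34560+0+48·48·44=135936 → min 63360.
Length 4: M₁..M₄: k=1: 0+63360+41·48·44=149952; k=2: 29520+31680+41·15·44=88260; k=3: 59040+0+41·48·44=145632 → min 88260.
Optimal order: ((M₁ × M₂) × (M₃ × M₄)) with cost 88260.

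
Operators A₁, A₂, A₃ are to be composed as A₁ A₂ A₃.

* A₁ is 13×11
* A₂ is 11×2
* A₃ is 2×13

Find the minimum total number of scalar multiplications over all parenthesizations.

624

Order (A₁ (A₂ A₃)): (A₂ A₃): 11×2 by 2×13 → 11×13, cost 11·2·13 = 286; (A₁ (A₂ A₃)): 13×11 by 11×13 → 13×13, cost 13·11·13 = 1859; cumulative 2145. Total 2145.
Order ((A₁ A₂) A₃): (A₁ A₂): 13×11 by 11×2 → 13×2, cost 13·11·2 = 286; ((A₁ A₂) A₃): 13×2 by 2×13 → 13×13, cost 13·2·13 = 338; cumulative 624. Total 624.
Minimum: 624.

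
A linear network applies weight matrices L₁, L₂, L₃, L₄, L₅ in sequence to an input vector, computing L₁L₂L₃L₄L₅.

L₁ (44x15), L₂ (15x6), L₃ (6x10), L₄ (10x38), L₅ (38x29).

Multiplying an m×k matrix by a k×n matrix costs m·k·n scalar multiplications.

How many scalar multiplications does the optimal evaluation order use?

20508

Adjacent pairs: L₁L₂ = 44·15·6 = 3960; L₂L₃ = 15·6·10 = 900; L₃L₄ = 6·10·38 = 2280; L₄L₅ = 10·38·29 = 11020.
Length 3: L₁..L₃: k=1: 0+900+44·15·10=7500; k=2: 3960+0+44·6·10=6600 → min 6600 | L₂..L₄: k=2: 0+2280+15·6·38=5700; k=3: 900+0+15·10·38=6600 → min 5700 | L₃..L₅: k=3: 0+11020+6·10·29=12760; k=4: 2280+0+6·38·29=8892 → min 8892.
Length 4: L₁..L₄: k=1: 0+5700+44·15·38=30780; k=2: 3960+2280+44·6·38=16272; k=3: 6600+0+44·10·38=23320 → min 16272 | L₂..L₅: k=2: 0+8892+15·6·29=11502; k=3: 900+11020+15·10·29=16270; k=4: 5700+0+15·38·29=22230 → min 11502.
Length 5: L₁..L₅: k=1: 0+11502+44·15·29=30642; k=2: 3960+8892+44·6·29=20508; k=3: 6600+11020+44·10·29=30380; k=4: 16272+0+44·38·29=64760 → min 20508.
Optimal order: ((L₁L₂)((L₃L₄)L₅)) with cost 20508.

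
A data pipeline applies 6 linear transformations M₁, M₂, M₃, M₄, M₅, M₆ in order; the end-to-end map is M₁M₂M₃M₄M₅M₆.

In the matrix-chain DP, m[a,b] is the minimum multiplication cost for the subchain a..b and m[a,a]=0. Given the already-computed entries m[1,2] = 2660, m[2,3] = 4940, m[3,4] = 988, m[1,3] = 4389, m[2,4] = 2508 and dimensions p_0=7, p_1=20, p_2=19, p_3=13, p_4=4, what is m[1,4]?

3068

m[1,4] = min over k∈[1,3] of m[1,k]+m[k+1,4]+p_{0}·p_k·p_{4}.
k=1: 0 + 2508 + 7·20·4 = 3068; k=2: 2660 + 988 + 7·19·4 = 4180; k=3: 4389 + 0 + 7·13·4 = 4753.
Minimum: 3068 at k=1.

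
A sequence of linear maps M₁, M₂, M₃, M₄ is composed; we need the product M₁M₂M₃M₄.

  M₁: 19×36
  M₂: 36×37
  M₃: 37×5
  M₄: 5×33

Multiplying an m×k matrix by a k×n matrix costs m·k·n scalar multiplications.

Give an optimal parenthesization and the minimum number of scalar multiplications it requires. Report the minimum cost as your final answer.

Adjacent pairs: M₁M₂ = 19·36·37 = 25308; M₂M₃ = 36·37·5 = 6660; M₃M₄ = 37·5·33 = 6105.
Length 3: M₁..M₃: k=1: 0+6660+19·36·5=10080; k=2: 25308+0+19·37·5=28823 → min 10080 | M₂..M₄: k=2: 0+6105+36·37·33=50061; k=3: 6660+0+36·5·33=12600 → min 12600.
Length 4: M₁..M₄: k=1: 0+12600+19·36·33=35172; k=2: 25308+6105+19·37·33=54612; k=3: 10080+0+19·5·33=13215 → min 13215.
Optimal parenthesization: ((M₁(M₂M₃))M₄) with cost 13215.

13215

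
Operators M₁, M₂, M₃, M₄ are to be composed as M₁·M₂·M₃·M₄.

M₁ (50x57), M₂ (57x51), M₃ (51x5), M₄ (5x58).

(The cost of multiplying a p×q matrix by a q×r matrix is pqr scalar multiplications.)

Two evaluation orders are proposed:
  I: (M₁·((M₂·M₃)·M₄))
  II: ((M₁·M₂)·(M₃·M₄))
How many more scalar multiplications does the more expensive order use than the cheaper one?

Order I = (M₁·((M₂·M₃)·M₄)): (M₂·M₃): 57×51 by 51×5 → 57×5, cost 57·51·5 = 14535; ((M₂·M₃)·M₄): 57×5 by 5×58 → 57×58, cost 57·5·58 = 16530; cumulative 31065; (M₁·((M₂·M₃)·M₄)): 50×57 by 57×58 → 50×58, cost 50·57·58 = 165300; cumulative 196365. Total 196365.
Order II = ((M₁·M₂)·(M₃·M₄)): (M₁·M₂): 50×57 by 57×51 → 50×51, cost 50·57·51 = 145350; (M₃·M₄): 51×5 by 5×58 → 51×58, cost 51·5·58 = 14790; ((M₁·M₂)·(M₃·M₄)): 50×51 by 51×58 → 50×58, cost 50·51·58 = 147900; cumulative 308040. Total 308040.
Difference: |196365 − 308040| = 111675.

111675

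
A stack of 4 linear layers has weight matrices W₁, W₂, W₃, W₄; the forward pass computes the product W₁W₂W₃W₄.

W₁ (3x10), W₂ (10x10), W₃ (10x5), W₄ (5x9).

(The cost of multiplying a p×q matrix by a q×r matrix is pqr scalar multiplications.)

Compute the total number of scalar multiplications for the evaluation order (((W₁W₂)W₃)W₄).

(W₁W₂): 3×10 by 10×10 → 3×10, cost 3·10·10 = 300
((W₁W₂)W₃): 3×10 by 10×5 → 3×5, cost 3·10·5 = 150; cumulative 450
(((W₁W₂)W₃)W₄): 3×5 by 5×9 → 3×9, cost 3·5·9 = 135; cumulative 585
Total: 585 scalar multiplications.

585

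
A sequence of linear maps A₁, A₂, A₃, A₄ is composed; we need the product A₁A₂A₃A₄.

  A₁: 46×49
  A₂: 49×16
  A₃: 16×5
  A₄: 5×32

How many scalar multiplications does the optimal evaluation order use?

Adjacent pairs: A₁A₂ = 46·49·16 = 36064; A₂A₃ = 49·16·5 = 3920; A₃A₄ = 16·5·32 = 2560.
Length 3: A₁..A₃: k=1: 0+3920+46·49·5=15190; k=2: 36064+0+46·16·5=39744 → min 15190 | A₂..A₄: k=2: 0+2560+49·16·32=27648; k=3: 3920+0+49·5·32=11760 → min 11760.
Length 4: A₁..A₄: k=1: 0+11760+46·49·32=83888; k=2: 36064+2560+46·16·32=62176; k=3: 15190+0+46·5·32=22550 → min 22550.
Optimal order: ((A₁(A₂A₃))A₄) with cost 22550.

22550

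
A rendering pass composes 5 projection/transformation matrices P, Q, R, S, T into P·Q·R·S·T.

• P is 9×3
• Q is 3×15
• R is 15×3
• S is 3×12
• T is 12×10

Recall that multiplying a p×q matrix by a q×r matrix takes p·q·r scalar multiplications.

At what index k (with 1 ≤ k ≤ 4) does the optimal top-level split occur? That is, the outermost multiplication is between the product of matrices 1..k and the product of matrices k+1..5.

Adjacent pairs: PQ = 9·3·15 = 405; QR = 3·15·3 = 135; RS = 15·3·12 = 540; ST = 3·12·10 = 360.
Length 3: P..R: k=1: 0+135+9·3·3=216; k=2: 405+0+9·15·3=810 → min 216 | Q..S: k=2: 0+540+3·15·12=1080; k=3: 135+0+3·3·12=243 → min 243 | R..T: k=3: 0+360+15·3·10=810; k=4: 540+0+15·12·10=2340 → min 810.
Length 4: P..S: k=1: 0+243+9·3·12=567; k=2: 405+540+9·15·12=2565; k=3: 216+0+9·3·12=540 → min 540 | Q..T: k=2: 0+810+3·15·10=1260; k=3: 135+360+3·3·10=585; k=4: 243+0+3·12·10=603 → min 585.
Top-level splits: k=1: (P..P)·(Q..T) → 0+585+9·3·10 = 855; k=2: (P..Q)·(R..T) → 405+810+9·15·10 = 2565; k=3: (P..R)·(S..T) → 216+360+9·3·10 = 846; k=4: (P..S)·(T..T) → 540+0+9·12·10 = 1620.
Best split is after R, i.e. k = 3.

3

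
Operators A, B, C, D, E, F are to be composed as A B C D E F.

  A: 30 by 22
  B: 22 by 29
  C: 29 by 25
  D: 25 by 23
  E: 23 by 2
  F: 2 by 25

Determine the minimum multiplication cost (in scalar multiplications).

6696

Adjacent pairs: AB = 30·22·29 = 19140; BC = 22·29·25 = 15950; CD = 29·25·23 = 16675; DE = 25·23·2 = 1150; EF = 23·2·25 = 1150.
Length 3: A..C: k=1: 0+15950+30·22·25=32450; k=2: 19140+0+30·29·25=40890 → min 32450 | B..D: k=2: 0+16675+22·29·23=31349; k=3: 15950+0+22·25·23=28600 → min 28600 | C..E: k=3: 0+1150+29·25·2=2600; k=4: 16675+0+29·23·2=18009 → min 2600 | D..F: k=4: 0+1150+25·23·25=15525; k=5: 1150+0+25·2·25=2400 → min 2400.
Length 4: A..D: k=1: 0+28600+30·22·23=43780; k=2: 19140+16675+30·29·23=55825; k=3: 32450+0+30·25·23=49700 → min 43780 | B..E: k=2: 0+2600+22·29·2=3876; k=3: 15950+1150+22·25·2=18200; k=4: 28600+0+22·23·2=29612 → min 3876 | C..F: k=3: 0+2400+29·25·25=20525; k=4: 16675+1150+29·23·25=34500; k=5: 2600+0+29·2·25=4050 → min 4050.
Length 5: A..E: k=1: 0+3876+30·22·2=5196; k=2: 19140+2600+30·29·2=23480; k=3: 32450+1150+30·25·2=35100; k=4: 43780+0+30·23·2=45160 → min 5196 | B..F: k=2: 0+4050+22·29·25=20000; k=3: 15950+2400+22·25·25=32100; k=4: 28600+1150+22·23·25=42400; k=5: 3876+0+22·2·25=4976 → min 4976.
Length 6: A..F: k=1: 0+4976+30·22·25=21476; k=2: 19140+4050+30·29·25=44940; k=3: 32450+2400+30·25·25=53600; k=4: 43780+1150+30·23·25=62180; k=5: 5196+0+30·2·25=6696 → min 6696.
Optimal order: ((A (B (C (D E)))) F) with cost 6696.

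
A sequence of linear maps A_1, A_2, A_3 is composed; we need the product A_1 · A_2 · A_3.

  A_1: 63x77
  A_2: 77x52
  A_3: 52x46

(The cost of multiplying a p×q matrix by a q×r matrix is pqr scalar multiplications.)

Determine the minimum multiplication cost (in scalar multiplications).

Order (A_1 · (A_2 · A_3)): (A_2 · A_3): 77×52 by 52×46 → 77×46, cost 77·52·46 = 184184; (A_1 · (A_2 · A_3)): 63×77 by 77×46 → 63×46, cost 63·77·46 = 223146; cumulative 407330. Total 407330.
Order ((A_1 · A_2) · A_3): (A_1 · A_2): 63×77 by 77×52 → 63×52, cost 63·77·52 = 252252; ((A_1 · A_2) · A_3): 63×52 by 52×46 → 63×46, cost 63·52·46 = 150696; cumulative 402948. Total 402948.
Minimum: 402948.

402948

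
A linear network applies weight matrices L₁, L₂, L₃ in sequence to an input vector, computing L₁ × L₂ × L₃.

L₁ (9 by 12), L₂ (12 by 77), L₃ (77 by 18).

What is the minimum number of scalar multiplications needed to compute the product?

Order (L₁ × (L₂ × L₃)): (L₂ × L₃): 12×77 by 77×18 → 12×18, cost 12·77·18 = 16632; (L₁ × (L₂ × L₃)): 9×12 by 12×18 → 9×18, cost 9·12·18 = 1944; cumulative 18576. Total 18576.
Order ((L₁ × L₂) × L₃): (L₁ × L₂): 9×12 by 12×77 → 9×77, cost 9·12·77 = 8316; ((L₁ × L₂) × L₃): 9×77 by 77×18 → 9×18, cost 9·77·18 = 12474; cumulative 20790. Total 20790.
Minimum: 18576.

18576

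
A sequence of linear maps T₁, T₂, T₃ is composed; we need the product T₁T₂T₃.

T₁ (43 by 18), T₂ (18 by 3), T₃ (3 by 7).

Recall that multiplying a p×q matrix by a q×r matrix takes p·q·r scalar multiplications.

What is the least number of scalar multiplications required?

Order (T₁(T₂T₃)): (T₂T₃): 18×3 by 3×7 → 18×7, cost 18·3·7 = 378; (T₁(T₂T₃)): 43×18 by 18×7 → 43×7, cost 43·18·7 = 5418; cumulative 5796. Total 5796.
Order ((T₁T₂)T₃): (T₁T₂): 43×18 by 18×3 → 43×3, cost 43·18·3 = 2322; ((T₁T₂)T₃): 43×3 by 3×7 → 43×7, cost 43·3·7 = 903; cumulative 3225. Total 3225.
Minimum: 3225.

3225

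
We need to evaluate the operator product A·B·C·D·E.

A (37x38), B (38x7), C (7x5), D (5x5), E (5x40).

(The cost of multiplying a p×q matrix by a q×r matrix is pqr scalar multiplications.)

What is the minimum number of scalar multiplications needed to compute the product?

Adjacent pairs: AB = 37·38·7 = 9842; BC = 38·7·5 = 1330; CD = 7·5·5 = 175; DE = 5·5·40 = 1000.
Length 3: A..C: k=1: 0+1330+37·38·5=8360; k=2: 9842+0+37·7·5=11137 → min 8360 | B..D: k=2: 0+175+38·7·5=1505; k=3: 1330+0+38·5·5=2280 → min 1505 | C..E: k=3: 0+1000+7·5·40=2400; k=4: 175+0+7·5·40=1575 → min 1575.
Length 4: A..D: k=1: 0+1505+37·38·5=8535; k=2: 9842+175+37·7·5=11312; k=3: 8360+0+37·5·5=9285 → min 8535 | B..E: k=2: 0+1575+38·7·40=12215; k=3: 1330+1000+38·5·40=9930; k=4: 1505+0+38·5·40=9105 → min 9105.
Length 5: A..E: k=1: 0+9105+37·38·40=65345; k=2: 9842+1575+37·7·40=21777; k=3: 8360+1000+37·5·40=16760; k=4: 8535+0+37·5·40=15935 → min 15935.
Optimal order: ((A·(B·(C·D)))·E) with cost 15935.

15935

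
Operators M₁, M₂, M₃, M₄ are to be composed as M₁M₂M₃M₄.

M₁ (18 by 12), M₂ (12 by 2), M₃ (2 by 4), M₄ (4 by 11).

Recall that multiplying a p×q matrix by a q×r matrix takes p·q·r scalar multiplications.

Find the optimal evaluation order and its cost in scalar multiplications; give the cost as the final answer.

916

Adjacent pairs: M₁M₂ = 18·12·2 = 432; M₂M₃ = 12·2·4 = 96; M₃M₄ = 2·4·11 = 88.
Length 3: M₁..M₃: k=1: 0+96+18·12·4=960; k=2: 432+0+18·2·4=576 → min 576 | M₂..M₄: k=2: 0+88+12·2·11=352; k=3: 96+0+12·4·11=624 → min 352.
Length 4: M₁..M₄: k=1: 0+352+18·12·11=2728; k=2: 432+88+18·2·11=916; k=3: 576+0+18·4·11=1368 → min 916.
Optimal parenthesization: ((M₁M₂)(M₃M₄)) with cost 916.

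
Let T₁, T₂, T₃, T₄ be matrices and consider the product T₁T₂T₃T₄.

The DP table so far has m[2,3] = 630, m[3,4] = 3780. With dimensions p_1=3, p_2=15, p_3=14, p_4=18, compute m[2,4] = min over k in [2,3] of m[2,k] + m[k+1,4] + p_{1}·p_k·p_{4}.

1386

m[2,4] = min over k∈[2,3] of m[2,k]+m[k+1,4]+p_{1}·p_k·p_{4}.
k=2: 0 + 3780 + 3·15·18 = 4590; k=3: 630 + 0 + 3·14·18 = 1386.
Minimum: 1386 at k=3.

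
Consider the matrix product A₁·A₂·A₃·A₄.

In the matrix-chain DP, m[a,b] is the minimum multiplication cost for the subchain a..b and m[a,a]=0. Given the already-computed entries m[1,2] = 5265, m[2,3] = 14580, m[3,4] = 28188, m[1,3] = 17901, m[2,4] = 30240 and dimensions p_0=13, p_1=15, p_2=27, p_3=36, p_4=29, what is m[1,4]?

m[1,4] = min over k∈[1,3] of m[1,k]+m[k+1,4]+p_{0}·p_k·p_{4}.
k=1: 0 + 30240 + 13·15·29 = 35895; k=2: 5265 + 28188 + 13·27·29 = 43632; k=3: 17901 + 0 + 13·36·29 = 31473.
Minimum: 31473 at k=3.

31473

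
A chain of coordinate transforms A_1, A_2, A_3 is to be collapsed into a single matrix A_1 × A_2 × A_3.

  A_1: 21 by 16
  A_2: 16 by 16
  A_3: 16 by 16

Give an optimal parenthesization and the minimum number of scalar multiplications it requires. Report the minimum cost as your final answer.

9472

(A_1 × (A_2 × A_3)): cost 9472.
((A_1 × A_2) × A_3): cost 10752.
Optimal: (A_1 × (A_2 × A_3)) with cost 9472.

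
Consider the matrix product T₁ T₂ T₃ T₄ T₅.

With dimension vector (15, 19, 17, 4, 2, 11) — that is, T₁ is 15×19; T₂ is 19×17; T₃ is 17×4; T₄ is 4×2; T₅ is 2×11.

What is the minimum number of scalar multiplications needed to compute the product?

1682

Adjacent pairs: T₁T₂ = 15·19·17 = 4845; T₂T₃ = 19·17·4 = 1292; T₃T₄ = 17·4·2 = 136; T₄T₅ = 4·2·11 = 88.
Length 3: T₁..T₃: k=1: 0+1292+15·19·4=2432; k=2: 4845+0+15·17·4=5865 → min 2432 | T₂..T₄: k=2: 0+136+19·17·2=782; k=3: 1292+0+19·4·2=1444 → min 782 | T₃..T₅: k=3: 0+88+17·4·11=836; k=4: 136+0+17·2·11=510 → min 510.
Length 4: T₁..T₄: k=1: 0+782+15·19·2=1352; k=2: 4845+136+15·17·2=5491; k=3: 2432+0+15·4·2=2552 → min 1352 | T₂..T₅: k=2: 0+510+19·17·11=4063; k=3: 1292+88+19·4·11=2216; k=4: 782+0+19·2·11=1200 → min 1200.
Length 5: T₁..T₅: k=1: 0+1200+15·19·11=4335; k=2: 4845+510+15·17·11=8160; k=3: 2432+88+15·4·11=3180; k=4: 1352+0+15·2·11=1682 → min 1682.
Optimal order: ((T₁ (T₂ (T₃ T₄))) T₅) with cost 1682.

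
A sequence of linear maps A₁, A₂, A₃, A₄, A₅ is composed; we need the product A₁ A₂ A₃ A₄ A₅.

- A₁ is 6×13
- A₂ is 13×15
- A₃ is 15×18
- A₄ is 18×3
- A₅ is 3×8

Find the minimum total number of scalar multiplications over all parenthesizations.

1773

Adjacent pairs: A₁A₂ = 6·13·15 = 1170; A₂A₃ = 13·15·18 = 3510; A₃A₄ = 15·18·3 = 810; A₄A₅ = 18·3·8 = 432.
Length 3: A₁..A₃: k=1: 0+3510+6·13·18=4914; k=2: 1170+0+6·15·18=2790 → min 2790 | A₂..A₄: k=2: 0+810+13·15·3=1395; k=3: 3510+0+13·18·3=4212 → min 1395 | A₃..A₅: k=3: 0+432+15·18·8=2592; k=4: 810+0+15·3·8=1170 → min 1170.
Length 4: A₁..A₄: k=1: 0+1395+6·13·3=1629; k=2: 1170+810+6·15·3=2250; k=3: 2790+0+6·18·3=3114 → min 1629 | A₂..A₅: k=2: 0+1170+13·15·8=2730; k=3: 3510+432+13·18·8=5814; k=4: 1395+0+13·3·8=1707 → min 1707.
Length 5: A₁..A₅: k=1: 0+1707+6·13·8=2331; k=2: 1170+1170+6·15·8=3060; k=3: 2790+432+6·18·8=4086; k=4: 1629+0+6·3·8=1773 → min 1773.
Optimal order: ((A₁ (A₂ (A₃ A₄))) A₅) with cost 1773.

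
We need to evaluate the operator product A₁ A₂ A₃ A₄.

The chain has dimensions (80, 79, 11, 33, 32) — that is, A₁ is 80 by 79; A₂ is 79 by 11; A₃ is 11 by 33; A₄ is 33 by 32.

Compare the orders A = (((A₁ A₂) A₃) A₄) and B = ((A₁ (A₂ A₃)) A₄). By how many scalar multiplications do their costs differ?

138677

Order A = (((A₁ A₂) A₃) A₄): (A₁ A₂): 80×79 by 79×11 → 80×11, cost 80·79·11 = 69520; ((A₁ A₂) A₃): 80×11 by 11×33 → 80×33, cost 80·11·33 = 29040; cumulative 98560; (((A₁ A₂) A₃) A₄): 80×33 by 33×32 → 80×32, cost 80·33·32 = 84480; cumulative 183040. Total 183040.
Order B = ((A₁ (A₂ A₃)) A₄): (A₂ A₃): 79×11 by 11×33 → 79×33, cost 79·11·33 = 28677; (A₁ (A₂ A₃)): 80×79 by 79×33 → 80×33, cost 80·79·33 = 208560; cumulative 237237; ((A₁ (A₂ A₃)) A₄): 80×33 by 33×32 → 80×32, cost 80·33·32 = 84480; cumulative 321717. Total 321717.
Difference: |183040 − 321717| = 138677.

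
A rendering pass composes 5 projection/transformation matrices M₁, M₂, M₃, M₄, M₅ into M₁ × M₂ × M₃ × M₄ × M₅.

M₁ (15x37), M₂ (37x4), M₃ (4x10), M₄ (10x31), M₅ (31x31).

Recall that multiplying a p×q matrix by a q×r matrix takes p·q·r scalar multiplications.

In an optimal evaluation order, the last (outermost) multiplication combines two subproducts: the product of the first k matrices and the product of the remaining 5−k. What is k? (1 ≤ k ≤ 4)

2

Adjacent pairs: M₁M₂ = 15·37·4 = 2220; M₂M₃ = 37·4·10 = 1480; M₃M₄ = 4·10·31 = 1240; M₄M₅ = 10·31·31 = 9610.
Length 3: M₁..M₃: k=1: 0+1480+15·37·10=7030; k=2: 2220+0+15·4·10=2820 → min 2820 | M₂..M₄: k=2: 0+1240+37·4·31=5828; k=3: 1480+0+37·10·31=12950 → min 5828 | M₃..M₅: k=3: 0+9610+4·10·31=10850; k=4: 1240+0+4·31·31=5084 → min 5084.
Length 4: M₁..M₄: k=1: 0+5828+15·37·31=23033; k=2: 2220+1240+15·4·31=5320; k=3: 2820+0+15·10·31=7470 → min 5320 | M₂..M₅: k=2: 0+5084+37·4·31=9672; k=3: 1480+9610+37·10·31=22560; k=4: 5828+0+37·31·31=41385 → min 9672.
Top-level splits: k=1: (M₁..M₁)·(M₂..M₅) → 0+9672+15·37·31 = 26877; k=2: (M₁..M₂)·(M₃..M₅) → 2220+5084+15·4·31 = 9164; k=3: (M₁..M₃)·(M₄..M₅) → 2820+9610+15·10·31 = 17080; k=4: (M₁..M₄)·(M₅..M₅) → 5320+0+15·31·31 = 19735.
Best split is after M₂, i.e. k = 2.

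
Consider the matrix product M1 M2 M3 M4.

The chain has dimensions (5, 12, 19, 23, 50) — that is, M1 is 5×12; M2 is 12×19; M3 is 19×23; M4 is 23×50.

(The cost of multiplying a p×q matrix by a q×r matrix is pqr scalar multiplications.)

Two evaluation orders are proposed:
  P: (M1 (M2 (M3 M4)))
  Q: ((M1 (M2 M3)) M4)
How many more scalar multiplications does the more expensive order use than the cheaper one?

Order P = (M1 (M2 (M3 M4))): (M3 M4): 19×23 by 23×50 → 19×50, cost 19·23·50 = 21850; (M2 (M3 M4)): 12×19 by 19×50 → 12×50, cost 12·19·50 = 11400; cumulative 33250; (M1 (M2 (M3 M4))): 5×12 by 12×50 → 5×50, cost 5·12·50 = 3000; cumulative 36250. Total 36250.
Order Q = ((M1 (M2 M3)) M4): (M2 M3): 12×19 by 19×23 → 12×23, cost 12·19·23 = 5244; (M1 (M2 M3)): 5×12 by 12×23 → 5×23, cost 5·12·23 = 1380; cumulative 6624; ((M1 (M2 M3)) M4): 5×23 by 23×50 → 5×50, cost 5·23·50 = 5750; cumulative 12374. Total 12374.
Difference: |36250 − 12374| = 23876.

23876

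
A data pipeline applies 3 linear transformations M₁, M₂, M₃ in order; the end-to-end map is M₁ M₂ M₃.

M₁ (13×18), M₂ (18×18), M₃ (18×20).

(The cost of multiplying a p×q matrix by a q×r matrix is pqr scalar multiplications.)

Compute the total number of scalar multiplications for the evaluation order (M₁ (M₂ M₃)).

(M₂ M₃): 18×18 by 18×20 → 18×20, cost 18·18·20 = 6480
(M₁ (M₂ M₃)): 13×18 by 18×20 → 13×20, cost 13·18·20 = 4680; cumulative 11160
Total: 11160 scalar multiplications.

11160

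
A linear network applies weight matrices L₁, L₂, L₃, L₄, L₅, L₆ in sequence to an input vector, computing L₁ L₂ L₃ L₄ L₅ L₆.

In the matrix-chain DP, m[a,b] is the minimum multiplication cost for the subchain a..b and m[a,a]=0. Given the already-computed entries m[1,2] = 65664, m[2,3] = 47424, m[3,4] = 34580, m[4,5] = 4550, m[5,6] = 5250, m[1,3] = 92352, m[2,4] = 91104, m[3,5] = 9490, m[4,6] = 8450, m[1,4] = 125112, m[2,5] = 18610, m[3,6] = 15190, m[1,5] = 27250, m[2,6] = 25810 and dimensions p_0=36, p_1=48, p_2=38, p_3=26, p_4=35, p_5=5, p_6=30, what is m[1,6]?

m[1,6] = min over k∈[1,5] of m[1,k]+m[k+1,6]+p_{0}·p_k·p_{6}.
k=1: 0 + 25810 + 36·48·30 = 77650; k=2: 65664 + 15190 + 36·38·30 = 121894; k=3: 92352 + 8450 + 36·26·30 = 128882; k=4: 125112 + 5250 + 36·35·30 = 168162; k=5: 27250 + 0 + 36·5·30 = 32650.
Minimum: 32650 at k=5.

32650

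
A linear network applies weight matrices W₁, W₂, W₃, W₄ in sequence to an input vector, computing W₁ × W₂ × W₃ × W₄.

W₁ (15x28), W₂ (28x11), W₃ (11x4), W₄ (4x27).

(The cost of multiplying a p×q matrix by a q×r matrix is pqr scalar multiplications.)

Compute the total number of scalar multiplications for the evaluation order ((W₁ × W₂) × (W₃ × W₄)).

10263

(W₁ × W₂): 15×28 by 28×11 → 15×11, cost 15·28·11 = 4620
(W₃ × W₄): 11×4 by 4×27 → 11×27, cost 11·4·27 = 1188
((W₁ × W₂) × (W₃ × W₄)): 15×11 by 11×27 → 15×27, cost 15·11·27 = 4455; cumulative 10263
Total: 10263 scalar multiplications.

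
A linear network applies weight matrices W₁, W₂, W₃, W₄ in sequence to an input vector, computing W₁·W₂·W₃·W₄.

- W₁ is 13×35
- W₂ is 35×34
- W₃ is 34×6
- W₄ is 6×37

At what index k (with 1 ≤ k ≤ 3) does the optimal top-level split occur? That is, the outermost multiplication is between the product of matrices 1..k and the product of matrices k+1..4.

Adjacent pairs: W₁W₂ = 13·35·34 = 15470; W₂W₃ = 35·34·6 = 7140; W₃W₄ = 34·6·37 = 7548.
Length 3: W₁..W₃: k=1: 0+7140+13·35·6=9870; k=2: 15470+0+13·34·6=18122 → min 9870 | W₂..W₄: k=2: 0+7548+35·34·37=51578; k=3: 7140+0+35·6·37=14910 → min 14910.
Top-level splits: k=1: (W₁..W₁)·(W₂..W₄) → 0+14910+13·35·37 = 31745; k=2: (W₁..W₂)·(W₃..W₄) → 15470+7548+13·34·37 = 39372; k=3: (W₁..W₃)·(W₄..W₄) → 9870+0+13·6·37 = 12756.
Best split is after W₃, i.e. k = 3.

3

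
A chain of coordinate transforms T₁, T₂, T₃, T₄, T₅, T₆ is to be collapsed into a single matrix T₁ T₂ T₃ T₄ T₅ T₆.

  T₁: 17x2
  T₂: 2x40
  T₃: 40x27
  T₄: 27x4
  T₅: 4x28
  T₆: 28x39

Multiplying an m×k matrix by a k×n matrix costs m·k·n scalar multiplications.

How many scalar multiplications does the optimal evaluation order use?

6110

Adjacent pairs: T₁T₂ = 17·2·40 = 1360; T₂T₃ = 2·40·27 = 2160; T₃T₄ = 40·27·4 = 4320; T₄T₅ = 27·4·28 = 3024; T₅T₆ = 4·28·39 = 4368.
Length 3: T₁..T₃: k=1: 0+2160+17·2·27=3078; k=2: 1360+0+17·40·27=19720 → min 3078 | T₂..T₄: k=2: 0+4320+2·40·4=4640; k=3: 2160+0+2·27·4=2376 → min 2376 | T₃..T₅: k=3: 0+3024+40·27·28=33264; k=4: 4320+0+40·4·28=8800 → min 8800 | T₄..T₆: k=4: 0+4368+27·4·39=8580; k=5: 3024+0+27·28·39=32508 → min 8580.
Length 4: T₁..T₄: k=1: 0+2376+17·2·4=2512; k=2: 1360+4320+17·40·4=8400; k=3: 3078+0+17·27·4=4914 → min 2512 | T₂..T₅: k=2: 0+8800+2·40·28=11040; k=3: 2160+3024+2·27·28=6696; k=4: 2376+0+2·4·28=2600 → min 2600 | T₃..T₆: k=3: 0+8580+40·27·39=50700; k=4: 4320+4368+40·4·39=14928; k=5: 8800+0+40·28·39=52480 → min 14928.
Length 5: T₁..T₅: k=1: 0+2600+17·2·28=3552; k=2: 1360+8800+17·40·28=29200; k=3: 3078+3024+17·27·28=18954; k=4: 2512+0+17·4·28=4416 → min 3552 | T₂..T₆: k=2: 0+14928+2·40·39=18048; k=3: 2160+8580+2·27·39=12846; k=4: 2376+4368+2·4·39=7056; k=5: 2600+0+2·28·39=4784 → min 4784.
Length 6: T₁..T₆: k=1: 0+4784+17·2·39=6110; k=2: 1360+14928+17·40·39=42808; k=3: 3078+8580+17·27·39=29559; k=4: 2512+4368+17·4·39=9532; k=5: 3552+0+17·28·39=22116 → min 6110.
Optimal order: (T₁ ((((T₂ T₃) T₄) T₅) T₆)) with cost 6110.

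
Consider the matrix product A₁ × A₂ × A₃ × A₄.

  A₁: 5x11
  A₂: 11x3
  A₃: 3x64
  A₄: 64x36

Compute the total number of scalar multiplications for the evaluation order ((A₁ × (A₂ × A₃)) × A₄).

17152

(A₂ × A₃): 11×3 by 3×64 → 11×64, cost 11·3·64 = 2112
(A₁ × (A₂ × A₃)): 5×11 by 11×64 → 5×64, cost 5·11·64 = 3520; cumulative 5632
((A₁ × (A₂ × A₃)) × A₄): 5×64 by 64×36 → 5×36, cost 5·64·36 = 11520; cumulative 17152
Total: 17152 scalar multiplications.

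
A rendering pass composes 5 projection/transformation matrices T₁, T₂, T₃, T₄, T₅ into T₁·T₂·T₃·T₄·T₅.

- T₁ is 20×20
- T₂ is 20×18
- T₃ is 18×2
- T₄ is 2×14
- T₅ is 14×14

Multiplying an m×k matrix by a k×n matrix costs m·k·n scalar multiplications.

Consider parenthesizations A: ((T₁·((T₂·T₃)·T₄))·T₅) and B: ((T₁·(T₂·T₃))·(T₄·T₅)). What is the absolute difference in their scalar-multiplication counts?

8328

Order A = ((T₁·((T₂·T₃)·T₄))·T₅): (T₂·T₃): 20×18 by 18×2 → 20×2, cost 20·18·2 = 720; ((T₂·T₃)·T₄): 20×2 by 2×14 → 20×14, cost 20·2·14 = 560; cumulative 1280; (T₁·((T₂·T₃)·T₄)): 20×20 by 20×14 → 20×14, cost 20·20·14 = 5600; cumulative 6880; ((T₁·((T₂·T₃)·T₄))·T₅): 20×14 by 14×14 → 20×14, cost 20·14·14 = 3920; cumulative 10800. Total 10800.
Order B = ((T₁·(T₂·T₃))·(T₄·T₅)): (T₂·T₃): 20×18 by 18×2 → 20×2, cost 20·18·2 = 720; (T₁·(T₂·T₃)): 20×20 by 20×2 → 20×2, cost 20·20·2 = 800; cumulative 1520; (T₄·T₅): 2×14 by 14×14 → 2×14, cost 2·14·14 = 392; ((T₁·(T₂·T₃))·(T₄·T₅)): 20×2 by 2×14 → 20×14, cost 20·2·14 = 560; cumulative 2472. Total 2472.
Difference: |10800 − 2472| = 8328.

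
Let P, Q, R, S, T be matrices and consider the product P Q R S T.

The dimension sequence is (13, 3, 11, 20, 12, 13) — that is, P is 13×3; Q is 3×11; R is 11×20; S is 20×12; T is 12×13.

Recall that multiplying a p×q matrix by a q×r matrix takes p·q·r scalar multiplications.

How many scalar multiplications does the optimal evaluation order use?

Adjacent pairs: PQ = 13·3·11 = 429; QR = 3·11·20 = 660; RS = 11·20·12 = 2640; ST = 20·12·13 = 3120.
Length 3: P..R: k=1: 0+660+13·3·20=1440; k=2: 429+0+13·11·20=3289 → min 1440 | Q..S: k=2: 0+2640+3·11·12=3036; k=3: 660+0+3·20·12=1380 → min 1380 | R..T: k=3: 0+3120+11·20·13=5980; k=4: 2640+0+11·12·13=4356 → min 4356.
Length 4: P..S: k=1: 0+1380+13·3·12=1848; k=2: 429+2640+13·11·12=4785; k=3: 1440+0+13·20·12=4560 → min 1848 | Q..T: k=2: 0+4356+3·11·13=4785; k=3: 660+3120+3·20·13=4560; k=4: 1380+0+3·12·13=1848 → min 1848.
Length 5: P..T: k=1: 0+1848+13·3·13=2355; k=2: 429+4356+13·11·13=6644; k=3: 1440+3120+13·20·13=7940; k=4: 1848+0+13·12·13=3876 → min 2355.
Optimal order: (P (((Q R) S) T)) with cost 2355.

2355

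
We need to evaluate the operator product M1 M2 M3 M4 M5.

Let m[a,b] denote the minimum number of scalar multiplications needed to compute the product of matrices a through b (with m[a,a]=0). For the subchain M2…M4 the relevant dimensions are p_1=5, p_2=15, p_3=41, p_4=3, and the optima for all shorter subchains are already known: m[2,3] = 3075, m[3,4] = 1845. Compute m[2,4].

2070

m[2,4] = min over k∈[2,3] of m[2,k]+m[k+1,4]+p_{1}·p_k·p_{4}.
k=2: 0 + 1845 + 5·15·3 = 2070; k=3: 3075 + 0 + 5·41·3 = 3690.
Minimum: 2070 at k=2.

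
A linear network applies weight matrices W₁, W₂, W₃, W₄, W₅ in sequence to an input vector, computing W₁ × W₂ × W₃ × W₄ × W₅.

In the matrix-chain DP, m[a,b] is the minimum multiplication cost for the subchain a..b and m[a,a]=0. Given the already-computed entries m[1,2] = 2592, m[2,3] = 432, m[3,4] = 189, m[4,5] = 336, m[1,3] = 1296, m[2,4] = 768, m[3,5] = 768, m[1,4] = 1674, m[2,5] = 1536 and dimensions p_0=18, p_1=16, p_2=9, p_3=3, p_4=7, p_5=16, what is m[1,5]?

2496

m[1,5] = min over k∈[1,4] of m[1,k]+m[k+1,5]+p_{0}·p_k·p_{5}.
k=1: 0 + 1536 + 18·16·16 = 6144; k=2: 2592 + 768 + 18·9·16 = 5952; k=3: 1296 + 336 + 18·3·16 = 2496; k=4: 1674 + 0 + 18·7·16 = 3690.
Minimum: 2496 at k=3.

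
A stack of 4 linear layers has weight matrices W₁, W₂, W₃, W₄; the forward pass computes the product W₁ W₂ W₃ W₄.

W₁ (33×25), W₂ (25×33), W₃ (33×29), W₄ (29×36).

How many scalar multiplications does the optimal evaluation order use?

79725

Adjacent pairs: W₁W₂ = 33·25·33 = 27225; W₂W₃ = 25·33·29 = 23925; W₃W₄ = 33·29·36 = 34452.
Length 3: W₁..W₃: k=1: 0+23925+33·25·29=47850; k=2: 27225+0+33·33·29=58806 → min 47850 | W₂..W₄: k=2: 0+34452+25·33·36=64152; k=3: 23925+0+25·29·36=50025 → min 50025.
Length 4: W₁..W₄: k=1: 0+50025+33·25·36=79725; k=2: 27225+34452+33·33·36=100881; k=3: 47850+0+33·29·36=82302 → min 79725.
Optimal order: (W₁ ((W₂ W₃) W₄)) with cost 79725.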